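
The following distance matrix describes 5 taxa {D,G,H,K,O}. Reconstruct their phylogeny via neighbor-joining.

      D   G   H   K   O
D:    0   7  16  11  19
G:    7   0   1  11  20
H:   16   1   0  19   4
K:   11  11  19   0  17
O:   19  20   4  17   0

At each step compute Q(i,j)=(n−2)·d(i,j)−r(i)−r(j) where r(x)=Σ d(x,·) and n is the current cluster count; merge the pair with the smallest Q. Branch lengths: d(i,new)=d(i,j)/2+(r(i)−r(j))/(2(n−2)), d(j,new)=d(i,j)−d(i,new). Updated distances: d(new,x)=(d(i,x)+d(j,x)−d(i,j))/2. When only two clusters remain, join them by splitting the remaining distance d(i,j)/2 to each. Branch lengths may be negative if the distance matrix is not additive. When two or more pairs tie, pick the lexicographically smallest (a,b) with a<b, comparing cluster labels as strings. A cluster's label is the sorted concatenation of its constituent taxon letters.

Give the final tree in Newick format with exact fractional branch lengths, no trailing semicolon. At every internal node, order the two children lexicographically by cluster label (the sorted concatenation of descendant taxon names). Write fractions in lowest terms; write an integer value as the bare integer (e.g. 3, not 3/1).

step 1: merge (H,O) at d=4, Q=-88; branch lengths H→-4/3, O→16/3; new cluster HO
  updated: d(D,HO)=31/2, d(G,HO)=17/2, d(HO,K)=16
step 2: merge (D,K) at d=11, Q=-99/2; branch lengths D→35/8, K→53/8; new cluster DK
  updated: d(DK,G)=7/2, d(DK,HO)=41/4
step 3: merge (DK,G) at d=7/2, Q=-89/4; branch lengths DK→21/8, G→7/8; new cluster DGK
  updated: d(DGK,HO)=61/8
step 4: merge (DGK,HO) at d=61/8; branch lengths DGK→61/16, HO→61/16; new cluster DGHKO
final tree: (((D:35/8,K:53/8):21/8,G:7/8):61/16,(H:-4/3,O:16/3):61/16)
total length: 209/8

(((D:35/8,K:53/8):21/8,G:7/8):61/16,(H:-4/3,O:16/3):61/16)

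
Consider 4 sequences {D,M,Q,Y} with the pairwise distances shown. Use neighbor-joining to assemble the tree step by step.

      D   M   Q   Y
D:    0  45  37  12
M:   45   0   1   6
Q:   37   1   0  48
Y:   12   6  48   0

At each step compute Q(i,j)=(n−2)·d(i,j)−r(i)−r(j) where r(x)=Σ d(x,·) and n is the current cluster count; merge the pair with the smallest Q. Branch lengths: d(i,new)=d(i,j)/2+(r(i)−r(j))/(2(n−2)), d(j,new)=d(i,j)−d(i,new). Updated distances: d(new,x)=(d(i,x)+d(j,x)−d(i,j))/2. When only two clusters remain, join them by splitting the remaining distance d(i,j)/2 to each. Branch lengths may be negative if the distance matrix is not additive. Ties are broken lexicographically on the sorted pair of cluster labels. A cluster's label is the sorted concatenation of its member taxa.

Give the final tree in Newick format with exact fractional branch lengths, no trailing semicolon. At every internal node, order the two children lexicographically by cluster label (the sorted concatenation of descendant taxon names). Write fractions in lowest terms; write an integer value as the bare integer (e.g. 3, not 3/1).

1. join D+Y (d=12, Q=-136) ⇒ DY; edges |D|=13, |Y|=-1
  updated: d(DY,M)=39/2, d(DY,Q)=73/2
2. join DY+M (d=39/2, Q=-57) ⇒ DMY; edges |DY|=55/2, |M|=-8
  updated: d(DMY,Q)=9
3. join DMY+Q (d=9) ⇒ DMQY; edges |DMY|=9/2, |Q|=9/2
final tree: (((D:13,Y:-1):55/2,M:-8):9/2,Q:9/2)
total length: 81/2

(((D:13,Y:-1):55/2,M:-8):9/2,Q:9/2)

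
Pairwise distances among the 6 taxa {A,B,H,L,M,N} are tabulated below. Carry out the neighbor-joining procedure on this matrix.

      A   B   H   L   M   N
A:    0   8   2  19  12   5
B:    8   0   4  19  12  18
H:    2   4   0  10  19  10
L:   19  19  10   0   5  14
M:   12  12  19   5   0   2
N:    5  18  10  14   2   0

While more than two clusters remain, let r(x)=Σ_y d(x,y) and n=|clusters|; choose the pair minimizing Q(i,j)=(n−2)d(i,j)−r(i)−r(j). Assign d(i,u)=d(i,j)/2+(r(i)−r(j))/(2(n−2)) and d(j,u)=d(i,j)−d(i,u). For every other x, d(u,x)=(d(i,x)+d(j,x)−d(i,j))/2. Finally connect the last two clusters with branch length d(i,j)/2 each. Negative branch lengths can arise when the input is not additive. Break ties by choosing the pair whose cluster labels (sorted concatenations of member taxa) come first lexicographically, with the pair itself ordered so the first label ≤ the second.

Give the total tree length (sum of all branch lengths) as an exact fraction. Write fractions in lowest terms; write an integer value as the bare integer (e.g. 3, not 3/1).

1. join L+M (d=5, Q=-97) ⇒ LM; edges |L|=37/8, |M|=3/8
  updated: d(A,LM)=13, d(B,LM)=13, d(H,LM)=12, d(LM,N)=11/2
2. join LM+N (d=11/2, Q=-131/2) ⇒ LMN; edges |LM|=43/12, |N|=23/12
  updated: d(A,LMN)=25/4, d(B,LMN)=51/4, d(H,LMN)=33/4
3. join A+LMN (d=25/4, Q=-31) ⇒ ALMN; edges |A|=3/8, |LMN|=47/8
  updated: d(ALMN,B)=29/4, d(ALMN,H)=2
4. join ALMN+B (d=29/4, Q=-53/4) ⇒ ABLMN; edges |ALMN|=21/8, |B|=37/8
  updated: d(ABLMN,H)=-5/8
5. join ABLMN+H (d=-5/8) ⇒ ABHLMN; edges |ABLMN|=-5/16, |H|=-5/16
final tree: (((A:3/8,((L:37/8,M:3/8):43/12,N:23/12):47/8):21/8,B:37/8):-5/16,H:-5/16)
total length: 187/8

187/8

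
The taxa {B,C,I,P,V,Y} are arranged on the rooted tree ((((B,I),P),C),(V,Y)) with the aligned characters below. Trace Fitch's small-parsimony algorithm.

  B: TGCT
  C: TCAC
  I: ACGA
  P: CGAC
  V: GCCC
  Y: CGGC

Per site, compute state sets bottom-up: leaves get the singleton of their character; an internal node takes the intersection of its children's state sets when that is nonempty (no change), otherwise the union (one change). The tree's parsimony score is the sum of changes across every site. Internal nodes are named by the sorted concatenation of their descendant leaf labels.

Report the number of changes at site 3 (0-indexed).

2

BI@0: {T} ∪ {A} = {A,T} (union, +1)
BIP@0: {A,T} ∪ {C} = {A,C,T} (union, +1)
BCIP@0: {A,C,T} ∩ {T} = {T} (intersection, +0)
VY@0: {G} ∪ {C} = {C,G} (union, +1)
BCIPVY@0: {T} ∪ {C,G} = {C,G,T} (union, +1)
BI@1: {G} ∪ {C} = {C,G} (union, +1)
BIP@1: {C,G} ∩ {G} = {G} (intersection, +0)
BCIP@1: {G} ∪ {C} = {C,G} (union, +1)
VY@1: {C} ∪ {G} = {C,G} (union, +1)
BCIPVY@1: {C,G} ∩ {C,G} = {C,G} (intersection, +0)
BI@2: {C} ∪ {G} = {C,G} (union, +1)
BIP@2: {C,G} ∪ {A} = {A,C,G} (union, +1)
BCIP@2: {A,C,G} ∩ {A} = {A} (intersection, +0)
VY@2: {C} ∪ {G} = {C,G} (union, +1)
BCIPVY@2: {A} ∪ {C,G} = {A,C,G} (union, +1)
BI@3: {T} ∪ {A} = {A,T} (union, +1)
BIP@3: {A,T} ∪ {C} = {A,C,T} (union, +1)
BCIP@3: {A,C,T} ∩ {C} = {C} (intersection, +0)
VY@3: {C} ∩ {C} = {C} (intersection, +0)
BCIPVY@3: {C} ∩ {C} = {C} (intersection, +0)
per-site changes: [4, 3, 4, 2]; total = 13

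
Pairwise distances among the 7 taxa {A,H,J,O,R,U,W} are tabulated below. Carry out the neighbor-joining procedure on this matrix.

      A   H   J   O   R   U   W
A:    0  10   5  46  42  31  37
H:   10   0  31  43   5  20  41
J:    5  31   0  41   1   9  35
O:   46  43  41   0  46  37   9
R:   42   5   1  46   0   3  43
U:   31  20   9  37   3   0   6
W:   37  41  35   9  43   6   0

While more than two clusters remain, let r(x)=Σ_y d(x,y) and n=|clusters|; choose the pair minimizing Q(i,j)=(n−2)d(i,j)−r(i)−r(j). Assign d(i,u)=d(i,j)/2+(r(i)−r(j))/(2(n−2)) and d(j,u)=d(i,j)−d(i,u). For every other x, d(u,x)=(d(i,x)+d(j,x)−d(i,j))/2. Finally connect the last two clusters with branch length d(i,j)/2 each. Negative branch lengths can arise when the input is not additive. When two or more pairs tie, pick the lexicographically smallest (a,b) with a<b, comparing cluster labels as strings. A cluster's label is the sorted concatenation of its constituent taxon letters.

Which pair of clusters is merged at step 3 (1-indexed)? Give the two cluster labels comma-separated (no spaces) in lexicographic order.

iteration 1: select O,W (d=9, Q=-348); attach at lengths (48/5, -3/5); label the merged cluster OW
  updated: d(A,OW)=37, d(H,OW)=75/2, d(J,OW)=67/2, d(OW,R)=40, d(OW,U)=17
iteration 2: select A,H (d=10, Q=-377/2); attach at lengths (123/16, 37/16); label the merged cluster AH
  updated: d(AH,J)=13, d(AH,OW)=129/4, d(AH,R)=37/2, d(AH,U)=41/2
iteration 3: select OW,U (d=17, Q=-485/4); attach at lengths (497/24, -89/24); label the merged cluster OUW
  updated: d(AH,OUW)=143/8, d(J,OUW)=51/4, d(OUW,R)=13
iteration 4: select AH,OUW (d=143/8, Q=-229/4); attach at lengths (83/8, 15/2); label the merged cluster AHOUW
  updated: d(AHOUW,J)=63/16, d(AHOUW,R)=109/16
iteration 5: select AHOUW,J (d=63/16, Q=-47/4); attach at lengths (39/8, -15/16); label the merged cluster AHJOUW
  updated: d(AHJOUW,R)=31/16
iteration 6: select AHJOUW,R (d=31/16); attach at lengths (31/32, 31/32); label the merged cluster AHJORUW
final tree: ((((A:123/16,H:37/16):83/8,((O:48/5,W:-3/5):497/24,U:-89/24):15/2):39/8,J:-15/16):31/32,R:31/32)
total length: 239/4

OW,U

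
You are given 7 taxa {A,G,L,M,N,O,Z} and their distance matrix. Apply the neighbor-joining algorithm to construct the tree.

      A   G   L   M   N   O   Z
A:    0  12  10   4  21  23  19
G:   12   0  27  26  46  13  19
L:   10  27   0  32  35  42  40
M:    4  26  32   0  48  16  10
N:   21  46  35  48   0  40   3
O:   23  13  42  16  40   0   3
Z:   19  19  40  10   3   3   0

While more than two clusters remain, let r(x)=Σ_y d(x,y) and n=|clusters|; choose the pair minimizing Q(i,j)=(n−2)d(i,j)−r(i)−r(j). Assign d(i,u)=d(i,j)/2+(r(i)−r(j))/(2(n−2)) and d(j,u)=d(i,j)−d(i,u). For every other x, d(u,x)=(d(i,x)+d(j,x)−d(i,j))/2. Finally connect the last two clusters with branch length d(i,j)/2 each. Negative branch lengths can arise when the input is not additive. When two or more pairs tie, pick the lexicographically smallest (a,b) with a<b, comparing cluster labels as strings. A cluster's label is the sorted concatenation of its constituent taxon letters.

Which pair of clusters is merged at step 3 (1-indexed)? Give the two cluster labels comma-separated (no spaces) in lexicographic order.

G,O

iteration 1: select N,Z (d=3, Q=-272); attach at lengths (57/5, -42/5); label the merged cluster NZ
  updated: d(A,NZ)=37/2, d(G,NZ)=31, d(L,NZ)=36, d(M,NZ)=55/2, d(NZ,O)=20
iteration 2: select A,L (d=10, Q=-349/2); attach at lengths (-79/16, 239/16); label the merged cluster AL
  updated: d(AL,G)=29/2, d(AL,M)=13, d(AL,NZ)=89/4, d(AL,O)=55/2
iteration 3: select G,O (d=13, Q=-122); attach at lengths (47/6, 31/6); label the merged cluster GO
  updated: d(AL,GO)=29/2, d(GO,M)=29/2, d(GO,NZ)=19
iteration 4: select AL,M (d=13, Q=-315/4); attach at lengths (83/16, 125/16); label the merged cluster ALM
  updated: d(ALM,GO)=8, d(ALM,NZ)=147/8
iteration 5: select ALM,GO (d=8, Q=-363/8); attach at lengths (59/16, 69/16); label the merged cluster AGLMO
  updated: d(AGLMO,NZ)=235/16
iteration 6: select AGLMO,NZ (d=235/16); attach at lengths (235/32, 235/32); label the merged cluster AGLMNOZ
final tree: ((((A:-79/16,L:239/16):83/16,M:125/16):59/16,(G:47/6,O:31/6):69/16):235/32,(N:57/5,Z:-42/5):235/32)
total length: 987/16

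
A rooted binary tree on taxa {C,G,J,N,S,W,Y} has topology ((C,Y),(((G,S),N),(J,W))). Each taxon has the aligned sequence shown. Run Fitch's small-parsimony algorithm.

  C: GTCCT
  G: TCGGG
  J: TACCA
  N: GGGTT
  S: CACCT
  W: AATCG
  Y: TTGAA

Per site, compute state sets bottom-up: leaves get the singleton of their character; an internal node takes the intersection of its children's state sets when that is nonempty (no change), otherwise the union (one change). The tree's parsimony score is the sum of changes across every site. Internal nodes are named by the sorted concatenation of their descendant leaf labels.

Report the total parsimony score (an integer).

[col 0] CY: children C:{G}, Y:{T} ∪→ {G,T}; cost 1
[col 0] GS: children G:{T}, S:{C} ∪→ {C,T}; cost 1
[col 0] GNS: children GS:{C,T}, N:{G} ∪→ {C,G,T}; cost 1
[col 0] JW: children J:{T}, W:{A} ∪→ {A,T}; cost 1
[col 0] GJNSW: children GNS:{C,G,T}, JW:{A,T} ∩→ {T}; cost 0
[col 0] CGJNSWY: children CY:{G,T}, GJNSW:{T} ∩→ {T}; cost 0
[col 1] CY: children C:{T}, Y:{T} ∩→ {T}; cost 0
[col 1] GS: children G:{C}, S:{A} ∪→ {A,C}; cost 1
[col 1] GNS: children GS:{A,C}, N:{G} ∪→ {A,C,G}; cost 1
[col 1] JW: children J:{A}, W:{A} ∩→ {A}; cost 0
[col 1] GJNSW: children GNS:{A,C,G}, JW:{A} ∩→ {A}; cost 0
[col 1] CGJNSWY: children CY:{T}, GJNSW:{A} ∪→ {A,T}; cost 1
[col 2] CY: children C:{C}, Y:{G} ∪→ {C,G}; cost 1
[col 2] GS: children G:{G}, S:{C} ∪→ {C,G}; cost 1
[col 2] GNS: children GS:{C,G}, N:{G} ∩→ {G}; cost 0
[col 2] JW: children J:{C}, W:{T} ∪→ {C,T}; cost 1
[col 2] GJNSW: children GNS:{G}, JW:{C,T} ∪→ {C,G,T}; cost 1
[col 2] CGJNSWY: children CY:{C,G}, GJNSW:{C,G,T} ∩→ {C,G}; cost 0
[col 3] CY: children C:{C}, Y:{A} ∪→ {A,C}; cost 1
[col 3] GS: children G:{G}, S:{C} ∪→ {C,G}; cost 1
[col 3] GNS: children GS:{C,G}, N:{T} ∪→ {C,G,T}; cost 1
[col 3] JW: children J:{C}, W:{C} ∩→ {C}; cost 0
[col 3] GJNSW: children GNS:{C,G,T}, JW:{C} ∩→ {C}; cost 0
[col 3] CGJNSWY: children CY:{A,C}, GJNSW:{C} ∩→ {C}; cost 0
[col 4] CY: children C:{T}, Y:{A} ∪→ {A,T}; cost 1
[col 4] GS: children G:{G}, S:{T} ∪→ {G,T}; cost 1
[col 4] GNS: children GS:{G,T}, N:{T} ∩→ {T}; cost 0
[col 4] JW: children J:{A}, W:{G} ∪→ {A,G}; cost 1
[col 4] GJNSW: children GNS:{T}, JW:{A,G} ∪→ {A,G,T}; cost 1
[col 4] CGJNSWY: children CY:{A,T}, GJNSW:{A,G,T} ∩→ {A,T}; cost 0
per-site changes: [4, 3, 4, 3, 4]; total = 18

18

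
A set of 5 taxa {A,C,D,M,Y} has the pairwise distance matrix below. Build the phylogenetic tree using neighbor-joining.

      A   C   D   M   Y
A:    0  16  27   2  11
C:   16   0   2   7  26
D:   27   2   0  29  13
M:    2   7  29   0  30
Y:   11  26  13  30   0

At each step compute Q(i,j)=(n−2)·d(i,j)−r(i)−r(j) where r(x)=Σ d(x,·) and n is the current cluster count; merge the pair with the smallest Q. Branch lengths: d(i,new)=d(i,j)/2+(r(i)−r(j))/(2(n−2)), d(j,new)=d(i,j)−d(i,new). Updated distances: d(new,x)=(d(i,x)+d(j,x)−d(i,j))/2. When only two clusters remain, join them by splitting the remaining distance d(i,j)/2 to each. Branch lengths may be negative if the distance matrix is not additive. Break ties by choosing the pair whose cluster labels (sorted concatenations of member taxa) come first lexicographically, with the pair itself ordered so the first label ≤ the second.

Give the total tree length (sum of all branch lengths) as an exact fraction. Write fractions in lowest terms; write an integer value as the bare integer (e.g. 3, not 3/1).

255/8

iteration 1: select A,M (d=2, Q=-118); attach at lengths (-1, 3); label the merged cluster AM
  updated: d(AM,C)=21/2, d(AM,D)=27, d(AM,Y)=39/2
iteration 2: select AM,Y (d=39/2, Q=-153/2); attach at lengths (75/8, 81/8); label the merged cluster AMY
  updated: d(AMY,C)=17/2, d(AMY,D)=41/4
iteration 3: select AMY,C (d=17/2, Q=-83/4); attach at lengths (67/8, 1/8); label the merged cluster ACMY
  updated: d(ACMY,D)=15/8
iteration 4: select ACMY,D (d=15/8); attach at lengths (15/16, 15/16); label the merged cluster ACDMY
final tree: ((((A:-1,M:3):75/8,Y:81/8):67/8,C:1/8):15/16,D:15/16)
total length: 255/8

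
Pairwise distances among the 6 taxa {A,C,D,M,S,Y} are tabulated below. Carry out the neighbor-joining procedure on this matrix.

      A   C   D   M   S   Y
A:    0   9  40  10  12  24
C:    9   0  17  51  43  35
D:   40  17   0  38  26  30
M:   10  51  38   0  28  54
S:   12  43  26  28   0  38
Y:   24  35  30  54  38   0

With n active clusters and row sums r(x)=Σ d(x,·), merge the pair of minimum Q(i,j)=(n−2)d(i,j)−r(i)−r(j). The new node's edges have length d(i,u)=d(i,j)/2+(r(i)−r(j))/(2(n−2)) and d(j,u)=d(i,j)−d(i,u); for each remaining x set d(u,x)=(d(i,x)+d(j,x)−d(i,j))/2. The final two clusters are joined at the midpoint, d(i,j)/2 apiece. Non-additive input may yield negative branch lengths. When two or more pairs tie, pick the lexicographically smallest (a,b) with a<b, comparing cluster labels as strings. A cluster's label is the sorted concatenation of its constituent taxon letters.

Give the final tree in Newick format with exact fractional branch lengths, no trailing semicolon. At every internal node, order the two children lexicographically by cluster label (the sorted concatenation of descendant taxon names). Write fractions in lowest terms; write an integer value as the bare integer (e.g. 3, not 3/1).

step 1: merge (C,D) at d=17, Q=-238; branch lengths C→9, D→8; new cluster CD
  updated: d(A,CD)=16, d(CD,M)=36, d(CD,S)=26, d(CD,Y)=24
step 2: merge (CD,Y) at d=24, Q=-170; branch lengths CD→17/3, Y→55/3; new cluster CDY
  updated: d(A,CDY)=8, d(CDY,M)=33, d(CDY,S)=20
step 3: merge (A,M) at d=10, Q=-81; branch lengths A→-21/4, M→61/4; new cluster AM
  updated: d(AM,CDY)=31/2, d(AM,S)=15
step 4: merge (AM,CDY) at d=31/2, Q=-101/2; branch lengths AM→21/4, CDY→41/4; new cluster ACDMY
  updated: d(ACDMY,S)=39/4
step 5: merge (ACDMY,S) at d=39/4; branch lengths ACDMY→39/8, S→39/8; new cluster ACDMSY
final tree: (((A:-21/4,M:61/4):21/4,((C:9,D:8):17/3,Y:55/3):41/4):39/8,S:39/8)
total length: 305/4

(((A:-21/4,M:61/4):21/4,((C:9,D:8):17/3,Y:55/3):41/4):39/8,S:39/8)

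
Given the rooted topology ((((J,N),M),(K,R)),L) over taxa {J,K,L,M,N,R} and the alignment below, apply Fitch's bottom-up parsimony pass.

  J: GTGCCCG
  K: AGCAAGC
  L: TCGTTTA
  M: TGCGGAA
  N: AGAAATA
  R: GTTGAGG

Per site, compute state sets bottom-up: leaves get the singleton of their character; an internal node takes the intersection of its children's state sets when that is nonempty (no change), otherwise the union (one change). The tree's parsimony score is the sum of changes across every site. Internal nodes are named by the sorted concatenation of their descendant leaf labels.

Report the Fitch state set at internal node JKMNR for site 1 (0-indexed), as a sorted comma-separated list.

[col 0] JN: children J:{G}, N:{A} ∪→ {A,G}; cost 1
[col 0] JMN: children JN:{A,G}, M:{T} ∪→ {A,G,T}; cost 1
[col 0] KR: children K:{A}, R:{G} ∪→ {A,G}; cost 1
[col 0] JKMNR: children JMN:{A,G,T}, KR:{A,G} ∩→ {A,G}; cost 0
[col 0] JKLMNR: children JKMNR:{A,G}, L:{T} ∪→ {A,G,T}; cost 1
[col 1] JN: children J:{T}, N:{G} ∪→ {G,T}; cost 1
[col 1] JMN: children JN:{G,T}, M:{G} ∩→ {G}; cost 0
[col 1] KR: children K:{G}, R:{T} ∪→ {G,T}; cost 1
[col 1] JKMNR: children JMN:{G}, KR:{G,T} ∩→ {G}; cost 0
[col 1] JKLMNR: children JKMNR:{G}, L:{C} ∪→ {C,G}; cost 1
[col 2] JN: children J:{G}, N:{A} ∪→ {A,G}; cost 1
[col 2] JMN: children JN:{A,G}, M:{C} ∪→ {A,C,G}; cost 1
[col 2] KR: children K:{C}, R:{T} ∪→ {C,T}; cost 1
[col 2] JKMNR: children JMN:{A,C,G}, KR:{C,T} ∩→ {C}; cost 0
[col 2] JKLMNR: children JKMNR:{C}, L:{G} ∪→ {C,G}; cost 1
[col 3] JN: children J:{C}, N:{A} ∪→ {A,C}; cost 1
[col 3] JMN: children JN:{A,C}, M:{G} ∪→ {A,C,G}; cost 1
[col 3] KR: children K:{A}, R:{G} ∪→ {A,G}; cost 1
[col 3] JKMNR: children JMN:{A,C,G}, KR:{A,G} ∩→ {A,G}; cost 0
[col 3] JKLMNR: children JKMNR:{A,G}, L:{T} ∪→ {A,G,T}; cost 1
[col 4] JN: children J:{C}, N:{A} ∪→ {A,C}; cost 1
[col 4] JMN: children JN:{A,C}, M:{G} ∪→ {A,C,G}; cost 1
[col 4] KR: children K:{A}, R:{A} ∩→ {A}; cost 0
[col 4] JKMNR: children JMN:{A,C,G}, KR:{A} ∩→ {A}; cost 0
[col 4] JKLMNR: children JKMNR:{A}, L:{T} ∪→ {A,T}; cost 1
[col 5] JN: children J:{C}, N:{T} ∪→ {C,T}; cost 1
[col 5] JMN: children JN:{C,T}, M:{A} ∪→ {A,C,T}; cost 1
[col 5] KR: children K:{G}, R:{G} ∩→ {G}; cost 0
[col 5] JKMNR: children JMN:{A,C,T}, KR:{G} ∪→ {A,C,G,T}; cost 1
[col 5] JKLMNR: children JKMNR:{A,C,G,T}, L:{T} ∩→ {T}; cost 0
[col 6] JN: children J:{G}, N:{A} ∪→ {A,G}; cost 1
[col 6] JMN: children JN:{A,G}, M:{A} ∩→ {A}; cost 0
[col 6] KR: children K:{C}, R:{G} ∪→ {C,G}; cost 1
[col 6] JKMNR: children JMN:{A}, KR:{C,G} ∪→ {A,C,G}; cost 1
[col 6] JKLMNR: children JKMNR:{A,C,G}, L:{A} ∩→ {A}; cost 0
per-site changes: [4, 3, 4, 4, 3, 3, 3]; total = 24

G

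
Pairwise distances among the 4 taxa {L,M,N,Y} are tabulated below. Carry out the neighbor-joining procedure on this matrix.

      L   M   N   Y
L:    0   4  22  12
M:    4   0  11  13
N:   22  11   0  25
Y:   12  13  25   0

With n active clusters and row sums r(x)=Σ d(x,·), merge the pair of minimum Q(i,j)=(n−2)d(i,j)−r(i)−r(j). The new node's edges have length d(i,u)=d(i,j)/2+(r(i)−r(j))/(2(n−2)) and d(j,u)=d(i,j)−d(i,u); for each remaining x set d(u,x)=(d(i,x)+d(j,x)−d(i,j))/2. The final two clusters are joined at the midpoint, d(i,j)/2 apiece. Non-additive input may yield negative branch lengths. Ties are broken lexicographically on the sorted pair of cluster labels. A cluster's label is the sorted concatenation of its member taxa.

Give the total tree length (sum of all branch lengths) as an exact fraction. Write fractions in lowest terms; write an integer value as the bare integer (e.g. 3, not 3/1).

1. join L+Y (d=12, Q=-64) ⇒ LY; edges |L|=3, |Y|=9
  updated: d(LY,M)=5/2, d(LY,N)=35/2
2. join LY+M (d=5/2, Q=-31) ⇒ LMY; edges |LY|=9/2, |M|=-2
  updated: d(LMY,N)=13
3. join LMY+N (d=13) ⇒ LMNY; edges |LMY|=13/2, |N|=13/2
final tree: (((L:3,Y:9):9/2,M:-2):13/2,N:13/2)
total length: 55/2

55/2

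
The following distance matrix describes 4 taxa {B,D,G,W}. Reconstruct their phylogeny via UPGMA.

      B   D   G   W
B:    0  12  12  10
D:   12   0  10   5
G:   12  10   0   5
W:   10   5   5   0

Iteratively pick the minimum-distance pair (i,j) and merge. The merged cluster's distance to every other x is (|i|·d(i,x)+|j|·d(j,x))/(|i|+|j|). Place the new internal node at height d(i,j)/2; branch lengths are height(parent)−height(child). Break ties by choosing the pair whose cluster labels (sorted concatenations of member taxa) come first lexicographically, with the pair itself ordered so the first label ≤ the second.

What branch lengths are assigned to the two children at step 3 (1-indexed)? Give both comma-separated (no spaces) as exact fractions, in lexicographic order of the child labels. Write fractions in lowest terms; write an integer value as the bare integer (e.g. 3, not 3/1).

1. join D+W (d=5) ⇒ DW; edges |D|=5/2, |W|=5/2
  updated: d(B,DW)=11, d(DW,G)=15/2
2. join DW+G (d=15/2) ⇒ DGW; edges |DW|=5/4, |G|=15/4
  updated: d(B,DGW)=34/3
3. join B+DGW (d=34/3) ⇒ BDGW; edges |B|=17/3, |DGW|=23/12
final tree: (B:17/3,((D:5/2,W:5/2):5/4,G:15/4):23/12)
total length: 211/12

17/3,23/12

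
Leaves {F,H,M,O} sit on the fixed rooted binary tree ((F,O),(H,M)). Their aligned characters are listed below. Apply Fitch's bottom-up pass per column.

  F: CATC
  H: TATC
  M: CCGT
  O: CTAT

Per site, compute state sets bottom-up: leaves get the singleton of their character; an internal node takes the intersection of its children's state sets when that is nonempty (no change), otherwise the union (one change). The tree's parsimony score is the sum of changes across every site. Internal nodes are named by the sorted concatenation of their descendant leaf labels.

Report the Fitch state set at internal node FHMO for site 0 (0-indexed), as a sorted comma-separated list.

C

site 0, node FO: F={C} ∩ O={C} → {C} (+0)
site 0, node HM: H={T} ∪ M={C} → {C,T} (+1)
site 0, node FHMO: FO={C} ∩ HM={C,T} → {C} (+0)
site 1, node FO: F={A} ∪ O={T} → {A,T} (+1)
site 1, node HM: H={A} ∪ M={C} → {A,C} (+1)
site 1, node FHMO: FO={A,T} ∩ HM={A,C} → {A} (+0)
site 2, node FO: F={T} ∪ O={A} → {A,T} (+1)
site 2, node HM: H={T} ∪ M={G} → {G,T} (+1)
site 2, node FHMO: FO={A,T} ∩ HM={G,T} → {T} (+0)
site 3, node FO: F={C} ∪ O={T} → {C,T} (+1)
site 3, node HM: H={C} ∪ M={T} → {C,T} (+1)
site 3, node FHMO: FO={C,T} ∩ HM={C,T} → {C,T} (+0)
per-site changes: [1, 2, 2, 2]; total = 7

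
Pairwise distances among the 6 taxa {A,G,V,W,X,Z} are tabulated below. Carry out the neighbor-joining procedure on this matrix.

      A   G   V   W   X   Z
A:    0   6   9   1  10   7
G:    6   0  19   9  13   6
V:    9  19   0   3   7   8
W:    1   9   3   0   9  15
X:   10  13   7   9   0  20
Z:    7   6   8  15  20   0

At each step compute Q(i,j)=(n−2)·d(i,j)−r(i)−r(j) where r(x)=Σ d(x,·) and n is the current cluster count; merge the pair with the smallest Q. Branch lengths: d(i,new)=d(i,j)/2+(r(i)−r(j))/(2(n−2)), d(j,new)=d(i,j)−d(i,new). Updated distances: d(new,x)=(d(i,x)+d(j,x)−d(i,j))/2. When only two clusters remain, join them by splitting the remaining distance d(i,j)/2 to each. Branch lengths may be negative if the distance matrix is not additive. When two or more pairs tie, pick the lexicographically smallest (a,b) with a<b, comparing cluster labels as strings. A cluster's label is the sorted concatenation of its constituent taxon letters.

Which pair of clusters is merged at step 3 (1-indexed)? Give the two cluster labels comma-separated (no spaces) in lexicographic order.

AGZ,W

step 1: merge (G,Z) at d=6, Q=-85; branch lengths G→21/8, Z→27/8; new cluster GZ
  updated: d(A,GZ)=7/2, d(GZ,V)=21/2, d(GZ,W)=9, d(GZ,X)=27/2
step 2: merge (A,GZ) at d=7/2, Q=-99/2; branch lengths A→-5/12, GZ→47/12; new cluster AGZ
  updated: d(AGZ,V)=8, d(AGZ,W)=13/4, d(AGZ,X)=10
step 3: merge (AGZ,W) at d=13/4, Q=-30; branch lengths AGZ→25/8, W→1/8; new cluster AGWZ
  updated: d(AGWZ,V)=31/8, d(AGWZ,X)=63/8
step 4: merge (AGWZ,V) at d=31/8, Q=-75/4; branch lengths AGWZ→19/8, V→3/2; new cluster AGVWZ
  updated: d(AGVWZ,X)=11/2
step 5: merge (AGVWZ,X) at d=11/2; branch lengths AGVWZ→11/4, X→11/4; new cluster AGVWXZ
final tree: ((((A:-5/12,(G:21/8,Z:27/8):47/12):25/8,W:1/8):19/8,V:3/2):11/4,X:11/4)
total length: 177/8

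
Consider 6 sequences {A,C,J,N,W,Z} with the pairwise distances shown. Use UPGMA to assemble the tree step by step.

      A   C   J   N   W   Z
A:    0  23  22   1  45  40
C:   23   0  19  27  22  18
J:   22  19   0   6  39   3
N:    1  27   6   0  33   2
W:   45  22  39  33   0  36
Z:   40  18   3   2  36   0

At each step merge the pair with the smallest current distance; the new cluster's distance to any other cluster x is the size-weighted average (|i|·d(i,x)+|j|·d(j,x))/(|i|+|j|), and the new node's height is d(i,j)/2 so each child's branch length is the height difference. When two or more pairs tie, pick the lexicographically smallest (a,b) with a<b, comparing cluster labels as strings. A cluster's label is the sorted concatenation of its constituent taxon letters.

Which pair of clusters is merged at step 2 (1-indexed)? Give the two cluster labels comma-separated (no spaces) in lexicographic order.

iteration 1: select A,N (d=1); attach at lengths (1/2, 1/2); label the merged cluster AN
  updated: d(AN,C)=25, d(AN,J)=14, d(AN,W)=39, d(AN,Z)=21
iteration 2: select J,Z (d=3); attach at lengths (3/2, 3/2); label the merged cluster JZ
  updated: d(AN,JZ)=35/2, d(C,JZ)=37/2, d(JZ,W)=75/2
iteration 3: select AN,JZ (d=35/2); attach at lengths (33/4, 29/4); label the merged cluster AJNZ
  updated: d(AJNZ,C)=87/4, d(AJNZ,W)=153/4
iteration 4: select AJNZ,C (d=87/4); attach at lengths (17/8, 87/8); label the merged cluster ACJNZ
  updated: d(ACJNZ,W)=35
iteration 5: select ACJNZ,W (d=35); attach at lengths (53/8, 35/2); label the merged cluster ACJNWZ
final tree: ((((A:1/2,N:1/2):33/4,(J:3/2,Z:3/2):29/4):17/8,C:87/8):53/8,W:35/2)
total length: 453/8

J,Z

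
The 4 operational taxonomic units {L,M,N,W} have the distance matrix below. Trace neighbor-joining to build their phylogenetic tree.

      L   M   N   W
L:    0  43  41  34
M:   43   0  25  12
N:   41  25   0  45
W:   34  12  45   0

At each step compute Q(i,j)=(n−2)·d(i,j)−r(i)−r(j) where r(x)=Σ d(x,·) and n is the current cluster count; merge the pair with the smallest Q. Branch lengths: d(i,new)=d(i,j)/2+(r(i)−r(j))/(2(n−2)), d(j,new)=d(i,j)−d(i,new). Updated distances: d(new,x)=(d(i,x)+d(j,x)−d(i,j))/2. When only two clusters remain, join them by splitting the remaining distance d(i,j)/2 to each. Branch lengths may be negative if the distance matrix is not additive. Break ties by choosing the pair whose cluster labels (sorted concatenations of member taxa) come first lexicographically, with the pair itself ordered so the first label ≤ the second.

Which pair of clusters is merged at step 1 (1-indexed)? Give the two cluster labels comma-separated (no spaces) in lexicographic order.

L,N

1. join L+N (d=41, Q=-147) ⇒ LN; edges |L|=89/4, |N|=75/4
  updated: d(LN,M)=27/2, d(LN,W)=19
2. join LN+M (d=27/2, Q=-89/2) ⇒ LMN; edges |LN|=41/4, |M|=13/4
  updated: d(LMN,W)=35/4
3. join LMN+W (d=35/4) ⇒ LMNW; edges |LMN|=35/8, |W|=35/8
final tree: (((L:89/4,N:75/4):41/4,M:13/4):35/8,W:35/8)
total length: 253/4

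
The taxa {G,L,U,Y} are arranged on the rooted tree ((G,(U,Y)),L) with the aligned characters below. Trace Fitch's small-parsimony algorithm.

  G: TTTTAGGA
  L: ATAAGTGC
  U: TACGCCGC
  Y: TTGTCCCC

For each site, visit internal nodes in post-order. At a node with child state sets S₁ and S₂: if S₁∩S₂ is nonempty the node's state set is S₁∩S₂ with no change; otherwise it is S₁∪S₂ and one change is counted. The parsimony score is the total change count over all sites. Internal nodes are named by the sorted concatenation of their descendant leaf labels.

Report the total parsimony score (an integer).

13

[col 0] UY: children U:{T}, Y:{T} ∩→ {T}; cost 0
[col 0] GUY: children G:{T}, UY:{T} ∩→ {T}; cost 0
[col 0] GLUY: children GUY:{T}, L:{A} ∪→ {A,T}; cost 1
[col 1] UY: children U:{A}, Y:{T} ∪→ {A,T}; cost 1
[col 1] GUY: children G:{T}, UY:{A,T} ∩→ {T}; cost 0
[col 1] GLUY: children GUY:{T}, L:{T} ∩→ {T}; cost 0
[col 2] UY: children U:{C}, Y:{G} ∪→ {C,G}; cost 1
[col 2] GUY: children G:{T}, UY:{C,G} ∪→ {C,G,T}; cost 1
[col 2] GLUY: children GUY:{C,G,T}, L:{A} ∪→ {A,C,G,T}; cost 1
[col 3] UY: children U:{G}, Y:{T} ∪→ {G,T}; cost 1
[col 3] GUY: children G:{T}, UY:{G,T} ∩→ {T}; cost 0
[col 3] GLUY: children GUY:{T}, L:{A} ∪→ {A,T}; cost 1
[col 4] UY: children U:{C}, Y:{C} ∩→ {C}; cost 0
[col 4] GUY: children G:{A}, UY:{C} ∪→ {A,C}; cost 1
[col 4] GLUY: children GUY:{A,C}, L:{G} ∪→ {A,C,G}; cost 1
[col 5] UY: children U:{C}, Y:{C} ∩→ {C}; cost 0
[col 5] GUY: children G:{G}, UY:{C} ∪→ {C,G}; cost 1
[col 5] GLUY: children GUY:{C,G}, L:{T} ∪→ {C,G,T}; cost 1
[col 6] UY: children U:{G}, Y:{C} ∪→ {C,G}; cost 1
[col 6] GUY: children G:{G}, UY:{C,G} ∩→ {G}; cost 0
[col 6] GLUY: children GUY:{G}, L:{G} ∩→ {G}; cost 0
[col 7] UY: children U:{C}, Y:{C} ∩→ {C}; cost 0
[col 7] GUY: children G:{A}, UY:{C} ∪→ {A,C}; cost 1
[col 7] GLUY: children GUY:{A,C}, L:{C} ∩→ {C}; cost 0
per-site changes: [1, 1, 3, 2, 2, 2, 1, 1]; total = 13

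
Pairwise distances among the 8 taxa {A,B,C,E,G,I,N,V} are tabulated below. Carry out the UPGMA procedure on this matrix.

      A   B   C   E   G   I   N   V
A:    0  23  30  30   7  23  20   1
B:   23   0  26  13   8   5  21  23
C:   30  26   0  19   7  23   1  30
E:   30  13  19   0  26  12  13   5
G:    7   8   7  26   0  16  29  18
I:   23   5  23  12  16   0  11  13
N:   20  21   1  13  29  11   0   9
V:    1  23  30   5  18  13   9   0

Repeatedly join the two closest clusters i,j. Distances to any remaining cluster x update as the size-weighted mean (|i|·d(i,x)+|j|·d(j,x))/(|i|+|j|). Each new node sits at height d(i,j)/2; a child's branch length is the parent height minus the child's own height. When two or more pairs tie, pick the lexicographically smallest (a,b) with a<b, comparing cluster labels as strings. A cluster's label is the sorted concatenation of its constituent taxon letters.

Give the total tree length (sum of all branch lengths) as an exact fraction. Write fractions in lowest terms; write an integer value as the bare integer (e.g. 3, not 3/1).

2753/60

iteration 1: select A,V (d=1); attach at lengths (1/2, 1/2); label the merged cluster AV
  updated: d(AV,B)=23, d(AV,C)=30, d(AV,E)=35/2, d(AV,G)=25/2, d(AV,I)=18, d(AV,N)=29/2
iteration 2: select C,N (d=1); attach at lengths (1/2, 1/2); label the merged cluster CN
  updated: d(AV,CN)=89/4, d(B,CN)=47/2, d(CN,E)=16, d(CN,G)=18, d(CN,I)=17
iteration 3: select B,I (d=5); attach at lengths (5/2, 5/2); label the merged cluster BI
  updated: d(AV,BI)=41/2, d(BI,CN)=81/4, d(BI,E)=25/2, d(BI,G)=12
iteration 4: select BI,G (d=12); attach at lengths (7/2, 6); label the merged cluster BGI
  updated: d(AV,BGI)=107/6, d(BGI,CN)=39/2, d(BGI,E)=17
iteration 5: select CN,E (d=16); attach at lengths (15/2, 8); label the merged cluster CEN
  updated: d(AV,CEN)=62/3, d(BGI,CEN)=56/3
iteration 6: select AV,BGI (d=107/6); attach at lengths (101/12, 35/12); label the merged cluster ABGIV
  updated: d(ABGIV,CEN)=292/15
iteration 7: select ABGIV,CEN (d=292/15); attach at lengths (49/60, 26/15); label the merged cluster ABCEGINV
final tree: (((A:1/2,V:1/2):101/12,((B:5/2,I:5/2):7/2,G:6):35/12):49/60,((C:1/2,N:1/2):15/2,E:8):26/15)
total length: 2753/60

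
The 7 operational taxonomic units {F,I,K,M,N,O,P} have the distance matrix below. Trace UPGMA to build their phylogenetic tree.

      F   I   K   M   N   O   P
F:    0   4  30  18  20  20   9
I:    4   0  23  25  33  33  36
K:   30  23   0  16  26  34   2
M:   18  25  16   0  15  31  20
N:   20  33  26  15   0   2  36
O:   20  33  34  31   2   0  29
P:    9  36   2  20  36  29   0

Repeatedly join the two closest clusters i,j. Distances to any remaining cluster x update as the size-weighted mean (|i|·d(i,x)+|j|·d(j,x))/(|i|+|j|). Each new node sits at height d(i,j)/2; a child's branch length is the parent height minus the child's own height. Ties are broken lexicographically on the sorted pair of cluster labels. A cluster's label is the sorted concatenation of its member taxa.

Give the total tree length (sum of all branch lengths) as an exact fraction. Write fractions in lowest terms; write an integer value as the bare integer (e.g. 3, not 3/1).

1049/20

1. join K+P (d=2) ⇒ KP; edges |K|=1, |P|=1
  updated: d(F,KP)=39/2, d(I,KP)=59/2, d(KP,M)=18, d(KP,N)=31, d(KP,O)=63/2
2. join N+O (d=2) ⇒ NO; edges |N|=1, |O|=1
  updated: d(F,NO)=20, d(I,NO)=33, d(KP,NO)=125/4, d(M,NO)=23
3. join F+I (d=4) ⇒ FI; edges |F|=2, |I|=2
  updated: d(FI,KP)=49/2, d(FI,M)=43/2, d(FI,NO)=53/2
4. join KP+M (d=18) ⇒ KMP; edges |KP|=8, |M|=9
  updated: d(FI,KMP)=47/2, d(KMP,NO)=57/2
5. join FI+KMP (d=47/2) ⇒ FIKMP; edges |FI|=39/4, |KMP|=11/4
  updated: d(FIKMP,NO)=277/10
6. join FIKMP+NO (d=277/10) ⇒ FIKMNOP; edges |FIKMP|=21/10, |NO|=257/20
final tree: (((F:2,I:2):39/4,((K:1,P:1):8,M:9):11/4):21/10,(N:1,O:1):257/20)
total length: 1049/20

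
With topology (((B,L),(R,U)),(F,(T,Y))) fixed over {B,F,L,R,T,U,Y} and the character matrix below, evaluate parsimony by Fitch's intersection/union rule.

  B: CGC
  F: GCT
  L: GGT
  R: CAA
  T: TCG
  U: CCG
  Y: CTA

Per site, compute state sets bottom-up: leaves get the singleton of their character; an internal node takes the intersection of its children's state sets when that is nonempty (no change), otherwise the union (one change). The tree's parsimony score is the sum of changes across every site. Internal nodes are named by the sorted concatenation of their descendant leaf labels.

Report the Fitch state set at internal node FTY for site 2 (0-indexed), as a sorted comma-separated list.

A,G,T

[col 0] BL: children B:{C}, L:{G} ∪→ {C,G}; cost 1
[col 0] RU: children R:{C}, U:{C} ∩→ {C}; cost 0
[col 0] BLRU: children BL:{C,G}, RU:{C} ∩→ {C}; cost 0
[col 0] TY: children T:{T}, Y:{C} ∪→ {C,T}; cost 1
[col 0] FTY: children F:{G}, TY:{C,T} ∪→ {C,G,T}; cost 1
[col 0] BFLRTUY: children BLRU:{C}, FTY:{C,G,T} ∩→ {C}; cost 0
[col 1] BL: children B:{G}, L:{G} ∩→ {G}; cost 0
[col 1] RU: children R:{A}, U:{C} ∪→ {A,C}; cost 1
[col 1] BLRU: children BL:{G}, RU:{A,C} ∪→ {A,C,G}; cost 1
[col 1] TY: children T:{C}, Y:{T} ∪→ {C,T}; cost 1
[col 1] FTY: children F:{C}, TY:{C,T} ∩→ {C}; cost 0
[col 1] BFLRTUY: children BLRU:{A,C,G}, FTY:{C} ∩→ {C}; cost 0
[col 2] BL: children B:{C}, L:{T} ∪→ {C,T}; cost 1
[col 2] RU: children R:{A}, U:{G} ∪→ {A,G}; cost 1
[col 2] BLRU: children BL:{C,T}, RU:{A,G} ∪→ {A,C,G,T}; cost 1
[col 2] TY: children T:{G}, Y:{A} ∪→ {A,G}; cost 1
[col 2] FTY: children F:{T}, TY:{A,G} ∪→ {A,G,T}; cost 1
[col 2] BFLRTUY: children BLRU:{A,C,G,T}, FTY:{A,G,T} ∩→ {A,G,T}; cost 0
per-site changes: [3, 3, 5]; total = 11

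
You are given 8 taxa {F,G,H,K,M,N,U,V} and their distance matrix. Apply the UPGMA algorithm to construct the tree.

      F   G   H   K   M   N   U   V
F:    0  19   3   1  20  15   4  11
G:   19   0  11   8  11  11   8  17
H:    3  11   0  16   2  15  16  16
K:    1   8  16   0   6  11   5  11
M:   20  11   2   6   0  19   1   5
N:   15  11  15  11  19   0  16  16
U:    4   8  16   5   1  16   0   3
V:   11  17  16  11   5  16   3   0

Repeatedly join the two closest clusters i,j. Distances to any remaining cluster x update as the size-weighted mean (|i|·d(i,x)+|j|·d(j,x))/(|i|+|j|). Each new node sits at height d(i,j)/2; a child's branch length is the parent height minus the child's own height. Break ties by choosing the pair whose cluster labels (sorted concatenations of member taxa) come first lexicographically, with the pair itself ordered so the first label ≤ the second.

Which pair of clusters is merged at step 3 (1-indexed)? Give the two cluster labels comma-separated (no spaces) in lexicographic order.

MU,V

1. join F+K (d=1) ⇒ FK; edges |F|=1/2, |K|=1/2
  updated: d(FK,G)=27/2, d(FK,H)=19/2, d(FK,M)=13, d(FK,N)=13, d(FK,U)=9/2, d(FK,V)=11
2. join M+U (d=1) ⇒ MU; edges |M|=1/2, |U|=1/2
  updated: d(FK,MU)=35/4, d(G,MU)=19/2, d(H,MU)=9, d(MU,N)=35/2, d(MU,V)=4
3. join MU+V (d=4) ⇒ MUV; edges |MU|=3/2, |V|=2
  updated: d(FK,MUV)=19/2, d(G,MUV)=12, d(H,MUV)=34/3, d(MUV,N)=17
4. join FK+H (d=19/2) ⇒ FHK; edges |FK|=17/4, |H|=19/4
  updated: d(FHK,G)=38/3, d(FHK,MUV)=91/9, d(FHK,N)=41/3
5. join FHK+MUV (d=91/9) ⇒ FHKMUV; edges |FHK|=11/36, |MUV|=55/18
  updated: d(FHKMUV,G)=37/3, d(FHKMUV,N)=46/3
6. join G+N (d=11) ⇒ GN; edges |G|=11/2, |N|=11/2
  updated: d(FHKMUV,GN)=83/6
7. join FHKMUV+GN (d=83/6) ⇒ FGHKMNUV; edges |FHKMUV|=67/36, |GN|=17/12
final tree: ((((F:1/2,K:1/2):17/4,H:19/4):11/36,((M:1/2,U:1/2):3/2,V:2):55/18):67/36,(G:11/2,N:11/2):17/12)
total length: 1157/36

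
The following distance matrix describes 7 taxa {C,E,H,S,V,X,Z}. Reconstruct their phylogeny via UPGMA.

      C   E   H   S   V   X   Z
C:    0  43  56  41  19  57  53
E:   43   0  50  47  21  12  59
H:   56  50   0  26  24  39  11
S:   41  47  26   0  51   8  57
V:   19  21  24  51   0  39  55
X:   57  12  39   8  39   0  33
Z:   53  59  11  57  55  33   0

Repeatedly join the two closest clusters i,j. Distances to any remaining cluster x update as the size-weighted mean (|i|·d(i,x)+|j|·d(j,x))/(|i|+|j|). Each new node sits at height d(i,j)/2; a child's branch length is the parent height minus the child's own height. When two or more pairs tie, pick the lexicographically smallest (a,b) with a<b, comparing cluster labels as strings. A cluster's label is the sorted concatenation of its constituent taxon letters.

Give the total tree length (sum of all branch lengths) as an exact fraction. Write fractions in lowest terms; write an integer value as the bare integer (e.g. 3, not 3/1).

iteration 1: select S,X (d=8); attach at lengths (4, 4); label the merged cluster SX
  updated: d(C,SX)=49, d(E,SX)=59/2, d(H,SX)=65/2, d(SX,V)=45, d(SX,Z)=45
iteration 2: select H,Z (d=11); attach at lengths (11/2, 11/2); label the merged cluster HZ
  updated: d(C,HZ)=109/2, d(E,HZ)=109/2, d(HZ,SX)=155/4, d(HZ,V)=79/2
iteration 3: select C,V (d=19); attach at lengths (19/2, 19/2); label the merged cluster CV
  updated: d(CV,E)=32, d(CV,HZ)=47, d(CV,SX)=47
iteration 4: select E,SX (d=59/2); attach at lengths (59/4, 43/4); label the merged cluster ESX
  updated: d(CV,ESX)=42, d(ESX,HZ)=44
iteration 5: select CV,ESX (d=42); attach at lengths (23/2, 25/4); label the merged cluster CESVX
  updated: d(CESVX,HZ)=226/5
iteration 6: select CESVX,HZ (d=226/5); attach at lengths (8/5, 171/10); label the merged cluster CEHSVXZ
final tree: (((C:19/2,V:19/2):23/2,(E:59/4,(S:4,X:4):43/4):25/4):8/5,(H:11/2,Z:11/2):171/10)
total length: 1999/20

1999/20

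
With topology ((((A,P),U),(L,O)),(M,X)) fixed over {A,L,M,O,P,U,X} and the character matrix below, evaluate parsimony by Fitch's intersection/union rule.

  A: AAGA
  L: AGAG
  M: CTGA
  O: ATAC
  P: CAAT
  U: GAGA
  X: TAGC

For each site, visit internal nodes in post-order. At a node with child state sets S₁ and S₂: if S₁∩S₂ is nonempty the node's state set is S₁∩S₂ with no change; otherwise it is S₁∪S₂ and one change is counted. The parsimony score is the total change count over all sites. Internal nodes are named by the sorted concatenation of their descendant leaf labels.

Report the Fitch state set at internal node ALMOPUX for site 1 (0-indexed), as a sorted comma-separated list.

A,T

AP@0: {A} ∪ {C} = {A,C} (union, +1)
APU@0: {A,C} ∪ {G} = {A,C,G} (union, +1)
LO@0: {A} ∩ {A} = {A} (intersection, +0)
ALOPU@0: {A,C,G} ∩ {A} = {A} (intersection, +0)
MX@0: {C} ∪ {T} = {C,T} (union, +1)
ALMOPUX@0: {A} ∪ {C,T} = {A,C,T} (union, +1)
AP@1: {A} ∩ {A} = {A} (intersection, +0)
APU@1: {A} ∩ {A} = {A} (intersection, +0)
LO@1: {G} ∪ {T} = {G,T} (union, +1)
ALOPU@1: {A} ∪ {G,T} = {A,G,T} (union, +1)
MX@1: {T} ∪ {A} = {A,T} (union, +1)
ALMOPUX@1: {A,G,T} ∩ {A,T} = {A,T} (intersection, +0)
AP@2: {G} ∪ {A} = {A,G} (union, +1)
APU@2: {A,G} ∩ {G} = {G} (intersection, +0)
LO@2: {A} ∩ {A} = {A} (intersection, +0)
ALOPU@2: {G} ∪ {A} = {A,G} (union, +1)
MX@2: {G} ∩ {G} = {G} (intersection, +0)
ALMOPUX@2: {A,G} ∩ {G} = {G} (intersection, +0)
AP@3: {A} ∪ {T} = {A,T} (union, +1)
APU@3: {A,T} ∩ {A} = {A} (intersection, +0)
LO@3: {G} ∪ {C} = {C,G} (union, +1)
ALOPU@3: {A} ∪ {C,G} = {A,C,G} (union, +1)
MX@3: {A} ∪ {C} = {A,C} (union, +1)
ALMOPUX@3: {A,C,G} ∩ {A,C} = {A,C} (intersection, +0)
per-site changes: [4, 3, 2, 4]; total = 13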